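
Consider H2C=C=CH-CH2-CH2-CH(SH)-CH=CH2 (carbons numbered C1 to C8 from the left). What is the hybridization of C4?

sp³

C4 carries 4 σ bonds, giving a steric number of 4, so it is sp3.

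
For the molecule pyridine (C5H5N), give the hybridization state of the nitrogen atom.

sp2

N has two σ bonds and one lone pair in the ring plane (steric number 3 → sp2); its p orbital contributes one electron to the aromatic π system via the C=N double bond.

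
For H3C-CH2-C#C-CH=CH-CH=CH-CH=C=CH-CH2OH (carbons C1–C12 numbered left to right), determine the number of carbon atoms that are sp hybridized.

C1: sp3
C2: sp3
C3: sp ✓
C4: sp ✓
C5: sp2
C6: sp2
C7: sp2
C8: sp2
C9: sp2
C10: sp ✓
C11: sp2
C12: sp3
C3, C4, C10 → 3 sp carbons.

3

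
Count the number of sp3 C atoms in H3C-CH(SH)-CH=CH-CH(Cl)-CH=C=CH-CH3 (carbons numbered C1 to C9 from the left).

4

C1: sp3 ✓
C2: sp3 ✓
C3: sp2
C4: sp2
C5: sp3 ✓
C6: sp2
C7: sp
C8: sp2
C9: sp3 ✓
C1, C2, C5, C9 → 4 sp3 carbons.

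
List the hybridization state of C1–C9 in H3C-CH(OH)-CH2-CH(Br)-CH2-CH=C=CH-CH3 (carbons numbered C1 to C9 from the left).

C1 sp3, C2 sp3, C3 sp3, C4 sp3, C5 sp3, C6 sp2, C7 sp, C8 sp2, C9 sp3

C1 is sp3: 4 σ bonds, 4 electron-density regions.
C2 — 4 σ bonds. Steric number 4, so sp3.
C3 is sp3: 4 σ bonds, 4 electron-density regions.
C4 has 4 σ bonds: steric number 4 → sp3.
C5: 4 σ bonds; 4 regions of electron density → sp3.
C6 has 3 σ bonds, plus one π bond: steric number 3 → sp2.
C7: 2 σ bonds, plus two π bonds; 2 regions of electron density → sp.
C8 (3 σ bonds, plus one π bond) has steric number 3: sp2.
C9 (4 σ bonds) has steric number 4: sp3.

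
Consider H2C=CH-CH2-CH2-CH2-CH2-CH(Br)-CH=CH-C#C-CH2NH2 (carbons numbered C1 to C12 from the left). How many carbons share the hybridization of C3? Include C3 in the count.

C3 is sp3 (only σ bonds).
C1: sp2
C2: sp2
C3: sp3 ✓
C4: sp3 ✓
C5: sp3 ✓
C6: sp3 ✓
C7: sp3 ✓
C8: sp2
C9: sp2
C10: sp
C11: sp
C12: sp3 ✓
6 carbons are sp3.

6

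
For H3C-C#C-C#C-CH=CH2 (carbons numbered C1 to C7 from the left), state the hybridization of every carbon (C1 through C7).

C1 — 4 σ bonds. Steric number 4, so sp3.
C2 is sp: 2 σ bonds, plus two π bonds, 2 electron-density regions.
C3 is sp: 2 σ bonds, plus two π bonds, 2 electron-density regions.
C4 is sp: 2 σ bonds, plus two π bonds, 2 electron-density regions.
C5: 2 σ bonds, plus two π bonds; 2 regions of electron density → sp.
C6: 3 σ bonds, plus one π bond — 3 electron domains, sp2.
C7 carries 3 σ bonds, plus one π bond, giving a steric number of 3, so it is sp2.

C1 sp3, C2 sp, C3 sp, C4 sp, C5 sp, C6 sp2, C7 sp2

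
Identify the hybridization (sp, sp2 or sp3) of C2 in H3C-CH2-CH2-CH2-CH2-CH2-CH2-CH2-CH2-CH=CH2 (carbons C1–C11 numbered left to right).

sp^3

C2 is sp3: 4 σ bonds, 4 electron-density regions.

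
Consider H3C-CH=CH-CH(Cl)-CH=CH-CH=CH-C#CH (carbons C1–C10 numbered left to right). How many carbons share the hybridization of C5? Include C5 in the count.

C5 is sp2 (one π bond).
C1: sp3
C2: sp2 ✓
C3: sp2 ✓
C4: sp3
C5: sp2 ✓
C6: sp2 ✓
C7: sp2 ✓
C8: sp2 ✓
C9: sp
C10: sp
6 carbons are sp2.

6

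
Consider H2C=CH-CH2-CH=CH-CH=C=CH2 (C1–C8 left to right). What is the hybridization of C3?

C3 carries 4 σ bonds, giving a steric number of 4, so it is sp3.

sp^3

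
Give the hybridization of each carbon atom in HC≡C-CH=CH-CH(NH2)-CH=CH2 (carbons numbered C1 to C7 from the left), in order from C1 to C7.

C1 — 2 σ bonds, plus two π bonds. Steric number 2, so sp.
C2 has 2 σ bonds, plus two π bonds: steric number 2 → sp.
C3 — 3 σ bonds, plus one π bond. Steric number 3, so sp2.
C4 (3 σ bonds, plus one π bond) has steric number 3: sp2.
C5 (4 σ bonds) has steric number 4: sp3.
C6 is sp2: 3 σ bonds, plus one π bond, 3 electron-density regions.
C7 has 3 σ bonds, plus one π bond: steric number 3 → sp2.

C1 sp, C2 sp, C3 sp2, C4 sp2, C5 sp3, C6 sp2, C7 sp2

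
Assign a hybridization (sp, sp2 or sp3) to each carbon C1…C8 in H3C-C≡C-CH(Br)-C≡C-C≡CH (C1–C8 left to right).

C1 sp3, C2 sp, C3 sp, C4 sp3, C5 sp, C6 sp, C7 sp, C8 sp

C1 carries 4 σ bonds, giving a steric number of 4, so it is sp3.
C2 has 2 σ bonds, plus two π bonds: steric number 2 → sp.
C3: 2 σ bonds, plus two π bonds — 2 electron domains, sp.
C4: 4 σ bonds; 4 regions of electron density → sp3.
C5 — 2 σ bonds, plus two π bonds. Steric number 2, so sp.
C6 carries 2 σ bonds, plus two π bonds, giving a steric number of 2, so it is sp.
C7 carries 2 σ bonds, plus two π bonds, giving a steric number of 2, so it is sp.
C8 (2 σ bonds, plus two π bonds) has steric number 2: sp.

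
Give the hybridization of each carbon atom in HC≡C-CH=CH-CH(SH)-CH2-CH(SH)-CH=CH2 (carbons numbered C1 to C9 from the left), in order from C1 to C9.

C1 — 2 σ bonds, plus two π bonds. Steric number 2, so sp.
C2: 2 σ bonds, plus two π bonds; 2 regions of electron density → sp.
C3 (3 σ bonds, plus one π bond) has steric number 3: sp2.
C4: 3 σ bonds, plus one π bond; 3 regions of electron density → sp2.
C5 is sp3: 4 σ bonds, 4 electron-density regions.
C6 (4 σ bonds) has steric number 4: sp3.
C7 has 4 σ bonds: steric number 4 → sp3.
C8 — 3 σ bonds, plus one π bond. Steric number 3, so sp2.
C9 — 3 σ bonds, plus one π bond. Steric number 3, so sp2.

C1 sp, C2 sp, C3 sp2, C4 sp2, C5 sp3, C6 sp3, C7 sp3, C8 sp2, C9 sp2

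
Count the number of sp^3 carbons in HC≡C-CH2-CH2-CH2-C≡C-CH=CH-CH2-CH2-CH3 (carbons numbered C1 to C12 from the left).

C1: sp
C2: sp
C3: sp3 ✓
C4: sp3 ✓
C5: sp3 ✓
C6: sp
C7: sp
C8: sp2
C9: sp2
C10: sp3 ✓
C11: sp3 ✓
C12: sp3 ✓
C3, C4, C5, C10, C11, C12 → 6 sp3 carbons.

6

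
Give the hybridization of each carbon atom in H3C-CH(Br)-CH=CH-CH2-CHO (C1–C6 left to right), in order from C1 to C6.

C1 sp3, C2 sp3, C3 sp2, C4 sp2, C5 sp3, C6 sp2

C1: 4 σ bonds — 4 electron domains, sp3.
C2 — 4 σ bonds. Steric number 4, so sp3.
C3 has 3 σ bonds, plus one π bond: steric number 3 → sp2.
C4 carries 3 σ bonds, plus one π bond, giving a steric number of 3, so it is sp2.
C5 is sp3: 4 σ bonds, 4 electron-density regions.
C6 is sp2: 3 σ bonds, plus one π bond, 3 electron-density regions.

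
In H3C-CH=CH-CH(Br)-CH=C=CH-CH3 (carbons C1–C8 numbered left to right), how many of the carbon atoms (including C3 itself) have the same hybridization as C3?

C3 is sp2 (one π bond).
C1: sp3
C2: sp2 ✓
C3: sp2 ✓
C4: sp3
C5: sp2 ✓
C6: sp
C7: sp2 ✓
C8: sp3
4 carbons are sp2.

4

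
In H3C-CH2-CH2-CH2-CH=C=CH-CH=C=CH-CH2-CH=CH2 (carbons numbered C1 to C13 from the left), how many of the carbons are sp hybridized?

2

C1: sp3
C2: sp3
C3: sp3
C4: sp3
C5: sp2
C6: sp ✓
C7: sp2
C8: sp2
C9: sp ✓
C10: sp2
C11: sp3
C12: sp2
C13: sp2
C6, C9 → 2 sp carbons.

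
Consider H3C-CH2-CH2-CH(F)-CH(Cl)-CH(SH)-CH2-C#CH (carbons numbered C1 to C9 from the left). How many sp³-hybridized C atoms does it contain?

C1: sp3 ✓
C2: sp3 ✓
C3: sp3 ✓
C4: sp3 ✓
C5: sp3 ✓
C6: sp3 ✓
C7: sp3 ✓
C8: sp
C9: sp
C1, C2, C3, C4, C5, C6, C7 → 7 sp3 carbons.

7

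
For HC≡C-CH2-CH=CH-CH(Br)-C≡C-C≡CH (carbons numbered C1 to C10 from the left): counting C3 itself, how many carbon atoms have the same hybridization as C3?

2

C3 is sp3 (only σ bonds).
C1: sp
C2: sp
C3: sp3 ✓
C4: sp2
C5: sp2
C6: sp3 ✓
C7: sp
C8: sp
C9: sp
C10: sp
2 carbons are sp3.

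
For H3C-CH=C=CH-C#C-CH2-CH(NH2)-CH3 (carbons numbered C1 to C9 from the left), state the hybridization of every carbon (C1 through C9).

C1: 4 σ bonds; 4 regions of electron density → sp3.
C2 carries 3 σ bonds, plus one π bond, giving a steric number of 3, so it is sp2.
C3 carries 2 σ bonds, plus two π bonds, giving a steric number of 2, so it is sp.
C4 has 3 σ bonds, plus one π bond: steric number 3 → sp2.
C5 (2 σ bonds, plus two π bonds) has steric number 2: sp.
C6: 2 σ bonds, plus two π bonds — 2 electron domains, sp.
C7 (4 σ bonds) has steric number 4: sp3.
C8: 4 σ bonds — 4 electron domains, sp3.
C9 — 4 σ bonds. Steric number 4, so sp3.

C1 sp3, C2 sp2, C3 sp, C4 sp2, C5 sp, C6 sp, C7 sp3, C8 sp3, C9 sp3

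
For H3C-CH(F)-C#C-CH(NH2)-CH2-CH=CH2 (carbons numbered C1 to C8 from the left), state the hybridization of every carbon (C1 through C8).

C1 — 4 σ bonds. Steric number 4, so sp3.
C2 is sp3: 4 σ bonds, 4 electron-density regions.
C3 — 2 σ bonds, plus two π bonds. Steric number 2, so sp.
C4 has 2 σ bonds, plus two π bonds: steric number 2 → sp.
C5 (4 σ bonds) has steric number 4: sp3.
C6 is sp3: 4 σ bonds, 4 electron-density regions.
C7: 3 σ bonds, plus one π bond; 3 regions of electron density → sp2.
C8 carries 3 σ bonds, plus one π bond, giving a steric number of 3, so it is sp2.

C1 sp3, C2 sp3, C3 sp, C4 sp, C5 sp3, C6 sp3, C7 sp2, C8 sp2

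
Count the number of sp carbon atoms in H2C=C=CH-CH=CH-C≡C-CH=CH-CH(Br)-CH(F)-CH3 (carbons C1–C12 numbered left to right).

3

C1: sp2
C2: sp ✓
C3: sp2
C4: sp2
C5: sp2
C6: sp ✓
C7: sp ✓
C8: sp2
C9: sp2
C10: sp3
C11: sp3
C12: sp3
C2, C6, C7 → 3 sp carbons.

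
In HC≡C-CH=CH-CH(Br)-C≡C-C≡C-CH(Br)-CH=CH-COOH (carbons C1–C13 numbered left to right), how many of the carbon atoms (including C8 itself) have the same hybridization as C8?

C8 is sp (two π bonds).
C1: sp ✓
C2: sp ✓
C3: sp2
C4: sp2
C5: sp3
C6: sp ✓
C7: sp ✓
C8: sp ✓
C9: sp ✓
C10: sp3
C11: sp2
C12: sp2
C13: sp2
6 carbons are sp.

6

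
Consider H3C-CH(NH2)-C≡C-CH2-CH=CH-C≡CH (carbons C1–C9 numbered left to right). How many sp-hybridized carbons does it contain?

C1: sp3
C2: sp3
C3: sp ✓
C4: sp ✓
C5: sp3
C6: sp2
C7: sp2
C8: sp ✓
C9: sp ✓
C3, C4, C8, C9 → 4 sp carbons.

4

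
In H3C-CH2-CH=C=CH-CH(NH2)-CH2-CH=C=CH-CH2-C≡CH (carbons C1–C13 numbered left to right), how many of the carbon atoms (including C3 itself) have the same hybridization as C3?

C3 is sp2 (one π bond).
C1: sp3
C2: sp3
C3: sp2 ✓
C4: sp
C5: sp2 ✓
C6: sp3
C7: sp3
C8: sp2 ✓
C9: sp
C10: sp2 ✓
C11: sp3
C12: sp
C13: sp
4 carbons are sp2.

4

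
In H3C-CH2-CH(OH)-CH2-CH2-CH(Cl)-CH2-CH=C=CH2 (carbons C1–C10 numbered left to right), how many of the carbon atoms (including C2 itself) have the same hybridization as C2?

7

C2 is sp3 (only σ bonds).
C1: sp3 ✓
C2: sp3 ✓
C3: sp3 ✓
C4: sp3 ✓
C5: sp3 ✓
C6: sp3 ✓
C7: sp3 ✓
C8: sp2
C9: sp
C10: sp2
7 carbons are sp3.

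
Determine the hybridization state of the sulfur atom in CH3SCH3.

sp3

The sulfur atom: 2 σ bonds and 2 lone pairs; 4 regions of electron density → sp3.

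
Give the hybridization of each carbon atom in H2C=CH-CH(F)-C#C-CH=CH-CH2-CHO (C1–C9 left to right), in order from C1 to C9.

C1 sp2, C2 sp2, C3 sp3, C4 sp, C5 sp, C6 sp2, C7 sp2, C8 sp3, C9 sp2

C1 is sp2: 3 σ bonds, plus one π bond, 3 electron-density regions.
C2: 3 σ bonds, plus one π bond — 3 electron domains, sp2.
C3 (4 σ bonds) has steric number 4: sp3.
C4 (2 σ bonds, plus two π bonds) has steric number 2: sp.
C5: 2 σ bonds, plus two π bonds — 2 electron domains, sp.
C6 — 3 σ bonds, plus one π bond. Steric number 3, so sp2.
C7: 3 σ bonds, plus one π bond — 3 electron domains, sp2.
C8 is sp3: 4 σ bonds, 4 electron-density regions.
C9 — 3 σ bonds, plus one π bond. Steric number 3, so sp2.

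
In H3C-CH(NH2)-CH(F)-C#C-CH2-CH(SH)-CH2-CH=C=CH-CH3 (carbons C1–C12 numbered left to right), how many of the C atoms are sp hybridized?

C1: sp3
C2: sp3
C3: sp3
C4: sp ✓
C5: sp ✓
C6: sp3
C7: sp3
C8: sp3
C9: sp2
C10: sp ✓
C11: sp2
C12: sp3
C4, C5, C10 → 3 sp carbons.

3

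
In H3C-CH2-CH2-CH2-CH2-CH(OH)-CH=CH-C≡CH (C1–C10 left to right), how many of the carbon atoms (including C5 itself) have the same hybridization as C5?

6

C5 is sp3 (only σ bonds).
C1: sp3 ✓
C2: sp3 ✓
C3: sp3 ✓
C4: sp3 ✓
C5: sp3 ✓
C6: sp3 ✓
C7: sp2
C8: sp2
C9: sp
C10: sp
6 carbons are sp3.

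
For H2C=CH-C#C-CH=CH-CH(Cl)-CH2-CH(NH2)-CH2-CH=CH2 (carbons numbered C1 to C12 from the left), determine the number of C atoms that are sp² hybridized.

C1: sp2 ✓
C2: sp2 ✓
C3: sp
C4: sp
C5: sp2 ✓
C6: sp2 ✓
C7: sp3
C8: sp3
C9: sp3
C10: sp3
C11: sp2 ✓
C12: sp2 ✓
C1, C2, C5, C6, C11, C12 → 6 sp2 carbons.

6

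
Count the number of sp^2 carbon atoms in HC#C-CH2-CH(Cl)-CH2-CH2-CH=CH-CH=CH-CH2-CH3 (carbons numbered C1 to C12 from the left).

C1: sp
C2: sp
C3: sp3
C4: sp3
C5: sp3
C6: sp3
C7: sp2 ✓
C8: sp2 ✓
C9: sp2 ✓
C10: sp2 ✓
C11: sp3
C12: sp3
C7, C8, C9, C10 → 4 sp2 carbons.

4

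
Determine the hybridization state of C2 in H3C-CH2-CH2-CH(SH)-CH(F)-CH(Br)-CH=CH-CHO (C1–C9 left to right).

sp^3

C2 is sp3: 4 σ bonds, 4 electron-density regions.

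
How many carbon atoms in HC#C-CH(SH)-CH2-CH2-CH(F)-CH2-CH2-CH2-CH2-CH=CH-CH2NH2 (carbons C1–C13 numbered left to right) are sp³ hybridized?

9

C1: sp
C2: sp
C3: sp3 ✓
C4: sp3 ✓
C5: sp3 ✓
C6: sp3 ✓
C7: sp3 ✓
C8: sp3 ✓
C9: sp3 ✓
C10: sp3 ✓
C11: sp2
C12: sp2
C13: sp3 ✓
C3, C4, C5, C6, C7, C8, C9, C10, C13 → 9 sp3 carbons.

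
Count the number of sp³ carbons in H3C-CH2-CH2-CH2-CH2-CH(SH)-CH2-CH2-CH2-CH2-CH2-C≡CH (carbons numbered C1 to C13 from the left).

C1: sp3 ✓
C2: sp3 ✓
C3: sp3 ✓
C4: sp3 ✓
C5: sp3 ✓
C6: sp3 ✓
C7: sp3 ✓
C8: sp3 ✓
C9: sp3 ✓
C10: sp3 ✓
C11: sp3 ✓
C12: sp
C13: sp
C1, C2, C3, C4, C5, C6, C7, C8, C9, C10, C11 → 11 sp3 carbons.

11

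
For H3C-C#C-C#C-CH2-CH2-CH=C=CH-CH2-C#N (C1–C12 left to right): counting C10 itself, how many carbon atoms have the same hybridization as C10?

C10 is sp2 (one π bond).
C1: sp3
C2: sp
C3: sp
C4: sp
C5: sp
C6: sp3
C7: sp3
C8: sp2 ✓
C9: sp
C10: sp2 ✓
C11: sp3
C12: sp
2 carbons are sp2.

2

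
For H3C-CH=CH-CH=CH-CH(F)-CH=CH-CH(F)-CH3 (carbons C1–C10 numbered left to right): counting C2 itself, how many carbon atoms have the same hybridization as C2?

C2 is sp2 (one π bond).
C1: sp3
C2: sp2 ✓
C3: sp2 ✓
C4: sp2 ✓
C5: sp2 ✓
C6: sp3
C7: sp2 ✓
C8: sp2 ✓
C9: sp3
C10: sp3
6 carbons are sp2.

6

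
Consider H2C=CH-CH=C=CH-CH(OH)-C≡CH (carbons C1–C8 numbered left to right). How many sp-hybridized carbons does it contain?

C1: sp2
C2: sp2
C3: sp2
C4: sp ✓
C5: sp2
C6: sp3
C7: sp ✓
C8: sp ✓
C4, C7, C8 → 3 sp carbons.

3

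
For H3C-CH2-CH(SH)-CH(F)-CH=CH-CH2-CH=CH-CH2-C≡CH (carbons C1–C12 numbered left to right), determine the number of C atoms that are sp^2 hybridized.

C1: sp3
C2: sp3
C3: sp3
C4: sp3
C5: sp2 ✓
C6: sp2 ✓
C7: sp3
C8: sp2 ✓
C9: sp2 ✓
C10: sp3
C11: sp
C12: sp
C5, C6, C8, C9 → 4 sp2 carbons.

4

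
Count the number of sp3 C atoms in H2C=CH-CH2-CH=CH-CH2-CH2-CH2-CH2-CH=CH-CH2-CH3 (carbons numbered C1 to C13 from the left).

C1: sp2
C2: sp2
C3: sp3 ✓
C4: sp2
C5: sp2
C6: sp3 ✓
C7: sp3 ✓
C8: sp3 ✓
C9: sp3 ✓
C10: sp2
C11: sp2
C12: sp3 ✓
C13: sp3 ✓
C3, C6, C7, C8, C9, C12, C13 → 7 sp3 carbons.

7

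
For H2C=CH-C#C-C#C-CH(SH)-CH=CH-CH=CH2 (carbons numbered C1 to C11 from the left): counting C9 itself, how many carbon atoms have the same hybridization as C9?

6

C9 is sp2 (one π bond).
C1: sp2 ✓
C2: sp2 ✓
C3: sp
C4: sp
C5: sp
C6: sp
C7: sp3
C8: sp2 ✓
C9: sp2 ✓
C10: sp2 ✓
C11: sp2 ✓
6 carbons are sp2.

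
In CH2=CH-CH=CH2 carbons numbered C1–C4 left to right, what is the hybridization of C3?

C3: 3 σ bonds, plus one π bond — 3 electron domains, sp2.

sp2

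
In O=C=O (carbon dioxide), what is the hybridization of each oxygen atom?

One σ bond + two lone pairs = steric number 3 → sp2.

sp2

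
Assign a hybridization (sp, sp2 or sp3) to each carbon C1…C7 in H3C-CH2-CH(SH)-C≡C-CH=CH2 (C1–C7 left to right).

C1 has 4 σ bonds: steric number 4 → sp3.
C2 is sp3: 4 σ bonds, 4 electron-density regions.
C3 has 4 σ bonds: steric number 4 → sp3.
C4 has 2 σ bonds, plus two π bonds: steric number 2 → sp.
C5 — 2 σ bonds, plus two π bonds. Steric number 2, so sp.
C6 (3 σ bonds, plus one π bond) has steric number 3: sp2.
C7 — 3 σ bonds, plus one π bond. Steric number 3, so sp2.

C1 sp3, C2 sp3, C3 sp3, C4 sp, C5 sp, C6 sp2, C7 sp2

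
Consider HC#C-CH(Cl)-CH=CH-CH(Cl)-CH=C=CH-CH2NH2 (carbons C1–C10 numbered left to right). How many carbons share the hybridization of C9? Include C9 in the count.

4

C9 is sp2 (one π bond).
C1: sp
C2: sp
C3: sp3
C4: sp2 ✓
C5: sp2 ✓
C6: sp3
C7: sp2 ✓
C8: sp
C9: sp2 ✓
C10: sp3
4 carbons are sp2.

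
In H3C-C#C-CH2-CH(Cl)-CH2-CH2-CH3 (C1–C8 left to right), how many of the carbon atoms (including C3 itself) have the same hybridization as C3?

C3 is sp (two π bonds).
C1: sp3
C2: sp ✓
C3: sp ✓
C4: sp3
C5: sp3
C6: sp3
C7: sp3
C8: sp3
2 carbons are sp.

2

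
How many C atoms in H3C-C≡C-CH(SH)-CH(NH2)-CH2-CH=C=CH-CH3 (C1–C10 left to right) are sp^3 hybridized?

5

C1: sp3 ✓
C2: sp
C3: sp
C4: sp3 ✓
C5: sp3 ✓
C6: sp3 ✓
C7: sp2
C8: sp
C9: sp2
C10: sp3 ✓
C1, C4, C5, C6, C10 → 5 sp3 carbons.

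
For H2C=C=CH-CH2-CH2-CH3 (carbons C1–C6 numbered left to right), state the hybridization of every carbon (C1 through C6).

C1 (3 σ bonds, plus one π bond) has steric number 3: sp2.
C2: 2 σ bonds, plus two π bonds; 2 regions of electron density → sp.
C3 is sp2: 3 σ bonds, plus one π bond, 3 electron-density regions.
C4 — 4 σ bonds. Steric number 4, so sp3.
C5 (4 σ bonds) has steric number 4: sp3.
C6 carries 4 σ bonds, giving a steric number of 4, so it is sp3.

C1 sp2, C2 sp, C3 sp2, C4 sp3, C5 sp3, C6 sp3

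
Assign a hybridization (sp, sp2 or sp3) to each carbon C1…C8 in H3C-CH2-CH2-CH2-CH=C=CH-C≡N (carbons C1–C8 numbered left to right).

C1 — 4 σ bonds. Steric number 4, so sp3.
C2 (4 σ bonds) has steric number 4: sp3.
C3: 4 σ bonds; 4 regions of electron density → sp3.
C4: 4 σ bonds — 4 electron domains, sp3.
C5: 3 σ bonds, plus one π bond; 3 regions of electron density → sp2.
C6: 2 σ bonds, plus two π bonds — 2 electron domains, sp.
C7 is sp2: 3 σ bonds, plus one π bond, 3 electron-density regions.
C8 carries 2 σ bonds, plus two π bonds, giving a steric number of 2, so it is sp.

C1 sp3, C2 sp3, C3 sp3, C4 sp3, C5 sp2, C6 sp, C7 sp2, C8 sp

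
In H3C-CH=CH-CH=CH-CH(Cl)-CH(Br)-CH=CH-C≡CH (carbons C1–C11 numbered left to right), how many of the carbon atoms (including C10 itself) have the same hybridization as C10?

C10 is sp (two π bonds).
C1: sp3
C2: sp2
C3: sp2
C4: sp2
C5: sp2
C6: sp3
C7: sp3
C8: sp2
C9: sp2
C10: sp ✓
C11: sp ✓
2 carbons are sp.

2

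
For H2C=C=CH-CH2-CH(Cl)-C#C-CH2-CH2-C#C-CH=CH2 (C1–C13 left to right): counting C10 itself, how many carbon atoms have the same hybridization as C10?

5

C10 is sp (two π bonds).
C1: sp2
C2: sp ✓
C3: sp2
C4: sp3
C5: sp3
C6: sp ✓
C7: sp ✓
C8: sp3
C9: sp3
C10: sp ✓
C11: sp ✓
C12: sp2
C13: sp2
5 carbons are sp.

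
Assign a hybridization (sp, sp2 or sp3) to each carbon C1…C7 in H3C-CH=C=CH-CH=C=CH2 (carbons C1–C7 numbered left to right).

C1: 4 σ bonds — 4 electron domains, sp3.
C2 has 3 σ bonds, plus one π bond: steric number 3 → sp2.
C3 has 2 σ bonds, plus two π bonds: steric number 2 → sp.
C4 carries 3 σ bonds, plus one π bond, giving a steric number of 3, so it is sp2.
C5 (3 σ bonds, plus one π bond) has steric number 3: sp2.
C6: 2 σ bonds, plus two π bonds — 2 electron domains, sp.
C7 has 3 σ bonds, plus one π bond: steric number 3 → sp2.

C1 sp3, C2 sp2, C3 sp, C4 sp2, C5 sp2, C6 sp, C7 sp2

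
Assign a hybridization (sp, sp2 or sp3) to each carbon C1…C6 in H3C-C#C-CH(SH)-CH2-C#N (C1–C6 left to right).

C1 sp3, C2 sp, C3 sp, C4 sp3, C5 sp3, C6 sp

C1: 4 σ bonds — 4 electron domains, sp3.
C2: 2 σ bonds, plus two π bonds; 2 regions of electron density → sp.
C3 — 2 σ bonds, plus two π bonds. Steric number 2, so sp.
C4 is sp3: 4 σ bonds, 4 electron-density regions.
C5: 4 σ bonds; 4 regions of electron density → sp3.
C6 — 2 σ bonds, plus two π bonds. Steric number 2, so sp.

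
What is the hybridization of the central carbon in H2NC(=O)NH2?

sp²

The central carbon carries 3 σ bonds, plus one π bond, giving a steric number of 3, so it is sp2.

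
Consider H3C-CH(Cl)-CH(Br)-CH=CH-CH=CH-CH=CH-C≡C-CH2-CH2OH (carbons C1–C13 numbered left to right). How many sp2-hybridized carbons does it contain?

6

C1: sp3
C2: sp3
C3: sp3
C4: sp2 ✓
C5: sp2 ✓
C6: sp2 ✓
C7: sp2 ✓
C8: sp2 ✓
C9: sp2 ✓
C10: sp
C11: sp
C12: sp3
C13: sp3
C4, C5, C6, C7, C8, C9 → 6 sp2 carbons.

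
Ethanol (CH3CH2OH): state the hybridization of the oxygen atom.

The oxygen atom: 2 σ bonds and 2 lone pairs; 4 regions of electron density → sp3.

sp^3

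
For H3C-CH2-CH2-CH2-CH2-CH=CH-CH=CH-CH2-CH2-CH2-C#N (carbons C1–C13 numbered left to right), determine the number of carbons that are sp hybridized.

C1: sp3
C2: sp3
C3: sp3
C4: sp3
C5: sp3
C6: sp2
C7: sp2
C8: sp2
C9: sp2
C10: sp3
C11: sp3
C12: sp3
C13: sp ✓
C13 → 1 sp carbon.

1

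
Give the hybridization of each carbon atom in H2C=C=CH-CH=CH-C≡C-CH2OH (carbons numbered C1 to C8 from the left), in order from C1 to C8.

C1 has 3 σ bonds, plus one π bond: steric number 3 → sp2.
C2: 2 σ bonds, plus two π bonds — 2 electron domains, sp.
C3 (3 σ bonds, plus one π bond) has steric number 3: sp2.
C4 is sp2: 3 σ bonds, plus one π bond, 3 electron-density regions.
C5 has 3 σ bonds, plus one π bond: steric number 3 → sp2.
C6 — 2 σ bonds, plus two π bonds. Steric number 2, so sp.
C7: 2 σ bonds, plus two π bonds; 2 regions of electron density → sp.
C8: 4 σ bonds; 4 regions of electron density → sp3.

C1 sp2, C2 sp, C3 sp2, C4 sp2, C5 sp2, C6 sp, C7 sp, C8 sp3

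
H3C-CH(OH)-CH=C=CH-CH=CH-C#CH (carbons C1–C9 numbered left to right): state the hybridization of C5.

C5: 3 σ bonds, plus one π bond; 3 regions of electron density → sp2.

sp^2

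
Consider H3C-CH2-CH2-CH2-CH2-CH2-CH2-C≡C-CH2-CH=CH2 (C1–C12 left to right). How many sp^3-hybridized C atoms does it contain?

C1: sp3 ✓
C2: sp3 ✓
C3: sp3 ✓
C4: sp3 ✓
C5: sp3 ✓
C6: sp3 ✓
C7: sp3 ✓
C8: sp
C9: sp
C10: sp3 ✓
C11: sp2
C12: sp2
C1, C2, C3, C4, C5, C6, C7, C10 → 8 sp3 carbons.

8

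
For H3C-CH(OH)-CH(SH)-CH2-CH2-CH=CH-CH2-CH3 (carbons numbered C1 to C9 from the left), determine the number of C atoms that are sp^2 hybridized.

C1: sp3
C2: sp3
C3: sp3
C4: sp3
C5: sp3
C6: sp2 ✓
C7: sp2 ✓
C8: sp3
C9: sp3
C6, C7 → 2 sp2 carbons.

2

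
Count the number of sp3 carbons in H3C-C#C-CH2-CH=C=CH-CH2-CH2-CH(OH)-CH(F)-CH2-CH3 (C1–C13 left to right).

C1: sp3 ✓
C2: sp
C3: sp
C4: sp3 ✓
C5: sp2
C6: sp
C7: sp2
C8: sp3 ✓
C9: sp3 ✓
C10: sp3 ✓
C11: sp3 ✓
C12: sp3 ✓
C13: sp3 ✓
C1, C4, C8, C9, C10, C11, C12, C13 → 8 sp3 carbons.

8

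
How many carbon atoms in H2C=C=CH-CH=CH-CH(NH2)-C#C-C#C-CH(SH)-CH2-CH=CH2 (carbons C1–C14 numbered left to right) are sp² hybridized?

6

C1: sp2 ✓
C2: sp
C3: sp2 ✓
C4: sp2 ✓
C5: sp2 ✓
C6: sp3
C7: sp
C8: sp
C9: sp
C10: sp
C11: sp3
C12: sp3
C13: sp2 ✓
C14: sp2 ✓
C1, C3, C4, C5, C13, C14 → 6 sp2 carbons.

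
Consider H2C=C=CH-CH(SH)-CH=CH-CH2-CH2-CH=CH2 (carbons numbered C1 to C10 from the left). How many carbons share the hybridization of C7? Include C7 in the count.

3

C7 is sp3 (only σ bonds).
C1: sp2
C2: sp
C3: sp2
C4: sp3 ✓
C5: sp2
C6: sp2
C7: sp3 ✓
C8: sp3 ✓
C9: sp2
C10: sp2
3 carbons are sp3.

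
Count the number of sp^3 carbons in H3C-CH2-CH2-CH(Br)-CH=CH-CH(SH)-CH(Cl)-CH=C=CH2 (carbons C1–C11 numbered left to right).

C1: sp3 ✓
C2: sp3 ✓
C3: sp3 ✓
C4: sp3 ✓
C5: sp2
C6: sp2
C7: sp3 ✓
C8: sp3 ✓
C9: sp2
C10: sp
C11: sp2
C1, C2, C3, C4, C7, C8 → 6 sp3 carbons.

6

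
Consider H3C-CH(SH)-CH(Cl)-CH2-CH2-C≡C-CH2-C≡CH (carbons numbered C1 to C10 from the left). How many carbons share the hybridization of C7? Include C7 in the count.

4

C7 is sp (two π bonds).
C1: sp3
C2: sp3
C3: sp3
C4: sp3
C5: sp3
C6: sp ✓
C7: sp ✓
C8: sp3
C9: sp ✓
C10: sp ✓
4 carbons are sp.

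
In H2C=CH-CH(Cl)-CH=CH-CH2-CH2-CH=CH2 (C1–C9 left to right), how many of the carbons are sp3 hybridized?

C1: sp2
C2: sp2
C3: sp3 ✓
C4: sp2
C5: sp2
C6: sp3 ✓
C7: sp3 ✓
C8: sp2
C9: sp2
C3, C6, C7 → 3 sp3 carbons.

3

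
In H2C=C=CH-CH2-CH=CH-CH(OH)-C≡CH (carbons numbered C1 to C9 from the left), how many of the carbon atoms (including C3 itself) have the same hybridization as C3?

4

C3 is sp2 (one π bond).
C1: sp2 ✓
C2: sp
C3: sp2 ✓
C4: sp3
C5: sp2 ✓
C6: sp2 ✓
C7: sp3
C8: sp
C9: sp
4 carbons are sp2.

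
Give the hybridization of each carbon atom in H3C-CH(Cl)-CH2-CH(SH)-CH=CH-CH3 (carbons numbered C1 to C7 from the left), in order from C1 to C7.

C1 has 4 σ bonds: steric number 4 → sp3.
C2: 4 σ bonds — 4 electron domains, sp3.
C3 has 4 σ bonds: steric number 4 → sp3.
C4 carries 4 σ bonds, giving a steric number of 4, so it is sp3.
C5 — 3 σ bonds, plus one π bond. Steric number 3, so sp2.
C6: 3 σ bonds, plus one π bond; 3 regions of electron density → sp2.
C7: 4 σ bonds; 4 regions of electron density → sp3.

C1 sp3, C2 sp3, C3 sp3, C4 sp3, C5 sp2, C6 sp2, C7 sp3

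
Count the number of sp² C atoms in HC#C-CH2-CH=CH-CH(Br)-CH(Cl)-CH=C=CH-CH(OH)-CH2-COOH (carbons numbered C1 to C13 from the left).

C1: sp
C2: sp
C3: sp3
C4: sp2 ✓
C5: sp2 ✓
C6: sp3
C7: sp3
C8: sp2 ✓
C9: sp
C10: sp2 ✓
C11: sp3
C12: sp3
C13: sp2 ✓
C4, C5, C8, C10, C13 → 5 sp2 carbons.

5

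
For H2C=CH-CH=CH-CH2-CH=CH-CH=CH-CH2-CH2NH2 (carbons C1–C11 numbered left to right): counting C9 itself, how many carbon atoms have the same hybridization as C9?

8

C9 is sp2 (one π bond).
C1: sp2 ✓
C2: sp2 ✓
C3: sp2 ✓
C4: sp2 ✓
C5: sp3
C6: sp2 ✓
C7: sp2 ✓
C8: sp2 ✓
C9: sp2 ✓
C10: sp3
C11: sp3
8 carbons are sp2.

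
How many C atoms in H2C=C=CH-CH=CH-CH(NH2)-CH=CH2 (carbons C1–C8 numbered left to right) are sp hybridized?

C1: sp2
C2: sp ✓
C3: sp2
C4: sp2
C5: sp2
C6: sp3
C7: sp2
C8: sp2
C2 → 1 sp carbon.

1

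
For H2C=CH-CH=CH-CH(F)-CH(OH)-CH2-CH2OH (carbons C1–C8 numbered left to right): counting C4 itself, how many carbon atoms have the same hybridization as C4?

4

C4 is sp2 (one π bond).
C1: sp2 ✓
C2: sp2 ✓
C3: sp2 ✓
C4: sp2 ✓
C5: sp3
C6: sp3
C7: sp3
C8: sp3
4 carbons are sp2.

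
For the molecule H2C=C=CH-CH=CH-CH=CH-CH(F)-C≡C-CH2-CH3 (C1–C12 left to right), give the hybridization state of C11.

sp³

C11 (4 σ bonds) has steric number 4: sp3.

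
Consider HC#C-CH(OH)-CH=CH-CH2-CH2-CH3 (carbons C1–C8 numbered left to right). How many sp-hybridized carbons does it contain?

2

C1: sp ✓
C2: sp ✓
C3: sp3
C4: sp2
C5: sp2
C6: sp3
C7: sp3
C8: sp3
C1, C2 → 2 sp carbons.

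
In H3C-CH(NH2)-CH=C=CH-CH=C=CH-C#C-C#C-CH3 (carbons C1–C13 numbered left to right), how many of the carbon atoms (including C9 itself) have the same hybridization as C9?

C9 is sp (two π bonds).
C1: sp3
C2: sp3
C3: sp2
C4: sp ✓
C5: sp2
C6: sp2
C7: sp ✓
C8: sp2
C9: sp ✓
C10: sp ✓
C11: sp ✓
C12: sp ✓
C13: sp3
6 carbons are sp.

6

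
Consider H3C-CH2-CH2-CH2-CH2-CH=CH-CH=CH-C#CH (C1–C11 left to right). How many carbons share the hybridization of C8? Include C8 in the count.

4

C8 is sp2 (one π bond).
C1: sp3
C2: sp3
C3: sp3
C4: sp3
C5: sp3
C6: sp2 ✓
C7: sp2 ✓
C8: sp2 ✓
C9: sp2 ✓
C10: sp
C11: sp
4 carbons are sp2.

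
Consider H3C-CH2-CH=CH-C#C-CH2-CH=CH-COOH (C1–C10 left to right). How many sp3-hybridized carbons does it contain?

3

C1: sp3 ✓
C2: sp3 ✓
C3: sp2
C4: sp2
C5: sp
C6: sp
C7: sp3 ✓
C8: sp2
C9: sp2
C10: sp2
C1, C2, C7 → 3 sp3 carbons.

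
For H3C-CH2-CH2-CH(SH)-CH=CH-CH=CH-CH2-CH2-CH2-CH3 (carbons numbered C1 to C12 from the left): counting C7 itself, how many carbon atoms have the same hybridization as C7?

C7 is sp2 (one π bond).
C1: sp3
C2: sp3
C3: sp3
C4: sp3
C5: sp2 ✓
C6: sp2 ✓
C7: sp2 ✓
C8: sp2 ✓
C9: sp3
C10: sp3
C11: sp3
C12: sp3
4 carbons are sp2.

4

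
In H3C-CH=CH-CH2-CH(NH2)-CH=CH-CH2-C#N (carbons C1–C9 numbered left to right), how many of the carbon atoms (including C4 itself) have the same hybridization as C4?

C4 is sp3 (only σ bonds).
C1: sp3 ✓
C2: sp2
C3: sp2
C4: sp3 ✓
C5: sp3 ✓
C6: sp2
C7: sp2
C8: sp3 ✓
C9: sp
4 carbons are sp3.

4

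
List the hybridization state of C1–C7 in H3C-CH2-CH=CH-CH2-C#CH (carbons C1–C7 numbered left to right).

C1 sp3, C2 sp3, C3 sp2, C4 sp2, C5 sp3, C6 sp, C7 sp

C1 is sp3: 4 σ bonds, 4 electron-density regions.
C2 is sp3: 4 σ bonds, 4 electron-density regions.
C3: 3 σ bonds, plus one π bond — 3 electron domains, sp2.
C4 carries 3 σ bonds, plus one π bond, giving a steric number of 3, so it is sp2.
C5 — 4 σ bonds. Steric number 4, so sp3.
C6 is sp: 2 σ bonds, plus two π bonds, 2 electron-density regions.
C7 is sp: 2 σ bonds, plus two π bonds, 2 electron-density regions.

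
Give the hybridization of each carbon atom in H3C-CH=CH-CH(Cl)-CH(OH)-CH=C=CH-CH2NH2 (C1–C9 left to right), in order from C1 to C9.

C1 sp3, C2 sp2, C3 sp2, C4 sp3, C5 sp3, C6 sp2, C7 sp, C8 sp2, C9 sp3

C1 (4 σ bonds) has steric number 4: sp3.
C2: 3 σ bonds, plus one π bond — 3 electron domains, sp2.
C3 is sp2: 3 σ bonds, plus one π bond, 3 electron-density regions.
C4: 4 σ bonds — 4 electron domains, sp3.
C5 (4 σ bonds) has steric number 4: sp3.
C6 has 3 σ bonds, plus one π bond: steric number 3 → sp2.
C7: 2 σ bonds, plus two π bonds — 2 electron domains, sp.
C8 (3 σ bonds, plus one π bond) has steric number 3: sp2.
C9 is sp3: 4 σ bonds, 4 electron-density regions.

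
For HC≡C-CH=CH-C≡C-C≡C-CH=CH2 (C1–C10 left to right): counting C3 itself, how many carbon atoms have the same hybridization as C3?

C3 is sp2 (one π bond).
C1: sp
C2: sp
C3: sp2 ✓
C4: sp2 ✓
C5: sp
C6: sp
C7: sp
C8: sp
C9: sp2 ✓
C10: sp2 ✓
4 carbons are sp2.

4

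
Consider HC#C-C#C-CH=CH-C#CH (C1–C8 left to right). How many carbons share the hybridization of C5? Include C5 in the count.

C5 is sp2 (one π bond).
C1: sp
C2: sp
C3: sp
C4: sp
C5: sp2 ✓
C6: sp2 ✓
C7: sp
C8: sp
2 carbons are sp2.

2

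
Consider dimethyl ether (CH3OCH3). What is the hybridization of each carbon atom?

Each carbon atom is sp3: 4 σ bonds, 4 electron-density regions.

sp^3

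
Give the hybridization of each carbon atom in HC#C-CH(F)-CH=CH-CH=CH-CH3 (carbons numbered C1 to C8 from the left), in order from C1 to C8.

C1 sp, C2 sp, C3 sp3, C4 sp2, C5 sp2, C6 sp2, C7 sp2, C8 sp3

C1 (2 σ bonds, plus two π bonds) has steric number 2: sp.
C2 has 2 σ bonds, plus two π bonds: steric number 2 → sp.
C3 — 4 σ bonds. Steric number 4, so sp3.
C4 has 3 σ bonds, plus one π bond: steric number 3 → sp2.
C5 has 3 σ bonds, plus one π bond: steric number 3 → sp2.
C6 has 3 σ bonds, plus one π bond: steric number 3 → sp2.
C7 is sp2: 3 σ bonds, plus one π bond, 3 electron-density regions.
C8 — 4 σ bonds. Steric number 4, so sp3.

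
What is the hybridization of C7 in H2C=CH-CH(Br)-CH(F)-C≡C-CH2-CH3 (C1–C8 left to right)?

sp3

C7: 4 σ bonds — 4 electron domains, sp3.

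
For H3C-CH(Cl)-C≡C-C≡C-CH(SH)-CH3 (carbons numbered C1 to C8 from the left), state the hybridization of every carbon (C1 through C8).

C1: 4 σ bonds; 4 regions of electron density → sp3.
C2: 4 σ bonds — 4 electron domains, sp3.
C3: 2 σ bonds, plus two π bonds — 2 electron domains, sp.
C4: 2 σ bonds, plus two π bonds — 2 electron domains, sp.
C5 carries 2 σ bonds, plus two π bonds, giving a steric number of 2, so it is sp.
C6 has 2 σ bonds, plus two π bonds: steric number 2 → sp.
C7 has 4 σ bonds: steric number 4 → sp3.
C8 — 4 σ bonds. Steric number 4, so sp3.

C1 sp3, C2 sp3, C3 sp, C4 sp, C5 sp, C6 sp, C7 sp3, C8 sp3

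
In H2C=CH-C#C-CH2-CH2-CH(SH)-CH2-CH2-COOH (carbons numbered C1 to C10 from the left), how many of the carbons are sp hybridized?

C1: sp2
C2: sp2
C3: sp ✓
C4: sp ✓
C5: sp3
C6: sp3
C7: sp3
C8: sp3
C9: sp3
C10: sp2
C3, C4 → 2 sp carbons.

2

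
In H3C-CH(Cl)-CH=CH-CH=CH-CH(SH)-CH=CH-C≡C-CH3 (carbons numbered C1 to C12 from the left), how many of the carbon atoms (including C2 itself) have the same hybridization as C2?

4

C2 is sp3 (only σ bonds).
C1: sp3 ✓
C2: sp3 ✓
C3: sp2
C4: sp2
C5: sp2
C6: sp2
C7: sp3 ✓
C8: sp2
C9: sp2
C10: sp
C11: sp
C12: sp3 ✓
4 carbons are sp3.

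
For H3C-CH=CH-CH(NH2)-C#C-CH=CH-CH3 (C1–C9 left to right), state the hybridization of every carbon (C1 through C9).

C1 sp3, C2 sp2, C3 sp2, C4 sp3, C5 sp, C6 sp, C7 sp2, C8 sp2, C9 sp3

C1: 4 σ bonds — 4 electron domains, sp3.
C2: 3 σ bonds, plus one π bond — 3 electron domains, sp2.
C3 has 3 σ bonds, plus one π bond: steric number 3 → sp2.
C4: 4 σ bonds; 4 regions of electron density → sp3.
C5 carries 2 σ bonds, plus two π bonds, giving a steric number of 2, so it is sp.
C6 — 2 σ bonds, plus two π bonds. Steric number 2, so sp.
C7 is sp2: 3 σ bonds, plus one π bond, 3 electron-density regions.
C8: 3 σ bonds, plus one π bond; 3 regions of electron density → sp2.
C9 (4 σ bonds) has steric number 4: sp3.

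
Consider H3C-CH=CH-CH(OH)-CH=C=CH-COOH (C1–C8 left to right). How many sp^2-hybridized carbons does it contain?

C1: sp3
C2: sp2 ✓
C3: sp2 ✓
C4: sp3
C5: sp2 ✓
C6: sp
C7: sp2 ✓
C8: sp2 ✓
C2, C3, C5, C7, C8 → 5 sp2 carbons.

5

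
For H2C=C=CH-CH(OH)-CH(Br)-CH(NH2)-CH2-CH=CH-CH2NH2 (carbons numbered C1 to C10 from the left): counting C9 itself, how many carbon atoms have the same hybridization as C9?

C9 is sp2 (one π bond).
C1: sp2 ✓
C2: sp
C3: sp2 ✓
C4: sp3
C5: sp3
C6: sp3
C7: sp3
C8: sp2 ✓
C9: sp2 ✓
C10: sp3
4 carbons are sp2.

4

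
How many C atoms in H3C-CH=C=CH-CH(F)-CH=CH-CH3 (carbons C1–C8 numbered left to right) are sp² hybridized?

4

C1: sp3
C2: sp2 ✓
C3: sp
C4: sp2 ✓
C5: sp3
C6: sp2 ✓
C7: sp2 ✓
C8: sp3
C2, C4, C6, C7 → 4 sp2 carbons.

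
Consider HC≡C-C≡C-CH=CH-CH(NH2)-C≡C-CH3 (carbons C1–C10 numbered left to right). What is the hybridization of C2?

C2 carries 2 σ bonds, plus two π bonds, giving a steric number of 2, so it is sp.

sp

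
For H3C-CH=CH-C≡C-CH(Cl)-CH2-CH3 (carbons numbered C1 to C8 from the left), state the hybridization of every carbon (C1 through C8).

C1 has 4 σ bonds: steric number 4 → sp3.
C2: 3 σ bonds, plus one π bond — 3 electron domains, sp2.
C3: 3 σ bonds, plus one π bond — 3 electron domains, sp2.
C4 has 2 σ bonds, plus two π bonds: steric number 2 → sp.
C5 has 2 σ bonds, plus two π bonds: steric number 2 → sp.
C6: 4 σ bonds — 4 electron domains, sp3.
C7 has 4 σ bonds: steric number 4 → sp3.
C8 is sp3: 4 σ bonds, 4 electron-density regions.

C1 sp3, C2 sp2, C3 sp2, C4 sp, C5 sp, C6 sp3, C7 sp3, C8 sp3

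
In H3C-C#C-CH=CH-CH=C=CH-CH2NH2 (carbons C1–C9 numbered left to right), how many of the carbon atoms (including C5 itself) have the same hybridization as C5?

4

C5 is sp2 (one π bond).
C1: sp3
C2: sp
C3: sp
C4: sp2 ✓
C5: sp2 ✓
C6: sp2 ✓
C7: sp
C8: sp2 ✓
C9: sp3
4 carbons are sp2.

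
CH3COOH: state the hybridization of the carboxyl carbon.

The carboxyl carbon: 3 σ bonds, plus one π bond; 3 regions of electron density → sp2.

sp2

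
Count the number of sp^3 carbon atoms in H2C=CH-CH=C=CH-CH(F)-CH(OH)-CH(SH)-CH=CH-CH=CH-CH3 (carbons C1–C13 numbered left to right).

4

C1: sp2
C2: sp2
C3: sp2
C4: sp
C5: sp2
C6: sp3 ✓
C7: sp3 ✓
C8: sp3 ✓
C9: sp2
C10: sp2
C11: sp2
C12: sp2
C13: sp3 ✓
C6, C7, C8, C13 → 4 sp3 carbons.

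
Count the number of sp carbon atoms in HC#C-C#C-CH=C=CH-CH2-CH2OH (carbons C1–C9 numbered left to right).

5

C1: sp ✓
C2: sp ✓
C3: sp ✓
C4: sp ✓
C5: sp2
C6: sp ✓
C7: sp2
C8: sp3
C9: sp3
C1, C2, C3, C4, C6 → 5 sp carbons.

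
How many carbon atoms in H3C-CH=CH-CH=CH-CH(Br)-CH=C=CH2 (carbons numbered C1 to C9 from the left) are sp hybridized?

1

C1: sp3
C2: sp2
C3: sp2
C4: sp2
C5: sp2
C6: sp3
C7: sp2
C8: sp ✓
C9: sp2
C8 → 1 sp carbon.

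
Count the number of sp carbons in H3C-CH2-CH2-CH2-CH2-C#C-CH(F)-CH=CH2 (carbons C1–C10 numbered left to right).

C1: sp3
C2: sp3
C3: sp3
C4: sp3
C5: sp3
C6: sp ✓
C7: sp ✓
C8: sp3
C9: sp2
C10: sp2
C6, C7 → 2 sp carbons.

2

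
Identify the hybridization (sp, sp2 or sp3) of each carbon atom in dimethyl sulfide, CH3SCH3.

sp^3

Each carbon atom has 4 σ bonds: steric number 4 → sp3.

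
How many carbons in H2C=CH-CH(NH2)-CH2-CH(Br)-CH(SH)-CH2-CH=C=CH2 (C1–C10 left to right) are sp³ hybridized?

5

C1: sp2
C2: sp2
C3: sp3 ✓
C4: sp3 ✓
C5: sp3 ✓
C6: sp3 ✓
C7: sp3 ✓
C8: sp2
C9: sp
C10: sp2
C3, C4, C5, C6, C7 → 5 sp3 carbons.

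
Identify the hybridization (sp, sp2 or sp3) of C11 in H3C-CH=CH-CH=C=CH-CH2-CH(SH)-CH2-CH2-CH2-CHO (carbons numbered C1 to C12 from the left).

C11: 4 σ bonds — 4 electron domains, sp3.

sp3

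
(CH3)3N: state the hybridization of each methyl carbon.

sp³

Each methyl carbon has 4 σ bonds: steric number 4 → sp3.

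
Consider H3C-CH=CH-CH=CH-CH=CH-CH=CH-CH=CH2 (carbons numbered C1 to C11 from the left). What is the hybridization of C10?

C10 (3 σ bonds, plus one π bond) has steric number 3: sp2.

sp^2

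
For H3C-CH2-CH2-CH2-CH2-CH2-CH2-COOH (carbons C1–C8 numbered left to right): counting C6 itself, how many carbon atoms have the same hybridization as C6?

C6 is sp3 (only σ bonds).
C1: sp3 ✓
C2: sp3 ✓
C3: sp3 ✓
C4: sp3 ✓
C5: sp3 ✓
C6: sp3 ✓
C7: sp3 ✓
C8: sp2
7 carbons are sp3.

7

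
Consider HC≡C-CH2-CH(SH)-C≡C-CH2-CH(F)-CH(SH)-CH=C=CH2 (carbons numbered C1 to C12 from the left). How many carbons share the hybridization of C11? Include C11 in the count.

C11 is sp (two π bonds).
C1: sp ✓
C2: sp ✓
C3: sp3
C4: sp3
C5: sp ✓
C6: sp ✓
C7: sp3
C8: sp3
C9: sp3
C10: sp2
C11: sp ✓
C12: sp2
5 carbons are sp.

5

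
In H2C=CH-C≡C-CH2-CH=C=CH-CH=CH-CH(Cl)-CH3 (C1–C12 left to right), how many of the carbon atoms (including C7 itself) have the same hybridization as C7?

3

C7 is sp (two π bonds).
C1: sp2
C2: sp2
C3: sp ✓
C4: sp ✓
C5: sp3
C6: sp2
C7: sp ✓
C8: sp2
C9: sp2
C10: sp2
C11: sp3
C12: sp3
3 carbons are sp.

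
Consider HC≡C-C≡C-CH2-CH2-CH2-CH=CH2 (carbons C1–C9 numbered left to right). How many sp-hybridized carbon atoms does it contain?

C1: sp ✓
C2: sp ✓
C3: sp ✓
C4: sp ✓
C5: sp3
C6: sp3
C7: sp3
C8: sp2
C9: sp2
C1, C2, C3, C4 → 4 sp carbons.

4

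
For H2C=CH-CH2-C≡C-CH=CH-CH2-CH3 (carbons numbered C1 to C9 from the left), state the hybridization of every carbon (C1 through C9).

C1 is sp2: 3 σ bonds, plus one π bond, 3 electron-density regions.
C2 has 3 σ bonds, plus one π bond: steric number 3 → sp2.
C3: 4 σ bonds — 4 electron domains, sp3.
C4: 2 σ bonds, plus two π bonds — 2 electron domains, sp.
C5 carries 2 σ bonds, plus two π bonds, giving a steric number of 2, so it is sp.
C6: 3 σ bonds, plus one π bond — 3 electron domains, sp2.
C7 — 3 σ bonds, plus one π bond. Steric number 3, so sp2.
C8 has 4 σ bonds: steric number 4 → sp3.
C9 (4 σ bonds) has steric number 4: sp3.

C1 sp2, C2 sp2, C3 sp3, C4 sp, C5 sp, C6 sp2, C7 sp2, C8 sp3, C9 sp3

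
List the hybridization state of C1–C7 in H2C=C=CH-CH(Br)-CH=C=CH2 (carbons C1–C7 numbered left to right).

C1 has 3 σ bonds, plus one π bond: steric number 3 → sp2.
C2: 2 σ bonds, plus two π bonds; 2 regions of electron density → sp.
C3 carries 3 σ bonds, plus one π bond, giving a steric number of 3, so it is sp2.
C4 (4 σ bonds) has steric number 4: sp3.
C5 carries 3 σ bonds, plus one π bond, giving a steric number of 3, so it is sp2.
C6: 2 σ bonds, plus two π bonds; 2 regions of electron density → sp.
C7: 3 σ bonds, plus one π bond — 3 electron domains, sp2.

C1 sp2, C2 sp, C3 sp2, C4 sp3, C5 sp2, C6 sp, C7 sp2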